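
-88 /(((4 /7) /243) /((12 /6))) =-74844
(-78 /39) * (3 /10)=-3 /5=-0.60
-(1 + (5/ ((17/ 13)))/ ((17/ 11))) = -1004/ 289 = -3.47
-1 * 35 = -35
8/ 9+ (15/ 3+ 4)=9.89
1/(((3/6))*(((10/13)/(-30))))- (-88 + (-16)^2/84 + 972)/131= -84.77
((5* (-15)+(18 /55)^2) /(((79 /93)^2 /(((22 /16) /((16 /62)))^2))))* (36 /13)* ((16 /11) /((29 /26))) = -16947193091751 /1592703200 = -10640.52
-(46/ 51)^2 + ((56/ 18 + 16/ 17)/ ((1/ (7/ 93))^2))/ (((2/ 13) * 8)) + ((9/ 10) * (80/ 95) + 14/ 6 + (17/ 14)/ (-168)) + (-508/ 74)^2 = 3656375376596153/ 73992494958480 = 49.42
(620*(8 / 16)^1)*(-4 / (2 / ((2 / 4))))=-310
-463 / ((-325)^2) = -463 / 105625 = -0.00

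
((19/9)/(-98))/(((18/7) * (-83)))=0.00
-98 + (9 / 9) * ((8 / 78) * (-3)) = -1278 / 13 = -98.31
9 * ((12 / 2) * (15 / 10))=81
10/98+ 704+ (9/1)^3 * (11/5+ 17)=3601721/245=14700.90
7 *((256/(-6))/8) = -112/3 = -37.33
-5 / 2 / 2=-5 / 4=-1.25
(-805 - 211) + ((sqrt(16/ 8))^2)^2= -1012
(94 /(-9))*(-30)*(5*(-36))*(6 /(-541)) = 625.51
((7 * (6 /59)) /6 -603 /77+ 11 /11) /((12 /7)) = -10165 /2596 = -3.92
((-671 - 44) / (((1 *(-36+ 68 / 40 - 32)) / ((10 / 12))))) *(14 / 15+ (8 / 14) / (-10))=25300 / 3213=7.87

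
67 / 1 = 67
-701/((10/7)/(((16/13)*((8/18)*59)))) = -9264416/585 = -15836.61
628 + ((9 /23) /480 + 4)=2325763 /3680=632.00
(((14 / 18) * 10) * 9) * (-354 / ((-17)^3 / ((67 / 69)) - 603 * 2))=553420 / 139933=3.95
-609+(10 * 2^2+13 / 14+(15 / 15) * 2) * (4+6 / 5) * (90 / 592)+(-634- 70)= -2650219 / 2072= -1279.06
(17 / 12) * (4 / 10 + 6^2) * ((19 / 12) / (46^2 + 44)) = 29393 / 777600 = 0.04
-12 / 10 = -6 / 5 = -1.20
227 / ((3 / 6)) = 454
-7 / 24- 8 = -199 / 24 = -8.29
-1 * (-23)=23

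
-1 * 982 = -982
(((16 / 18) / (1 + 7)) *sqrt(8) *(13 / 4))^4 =28561 / 26244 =1.09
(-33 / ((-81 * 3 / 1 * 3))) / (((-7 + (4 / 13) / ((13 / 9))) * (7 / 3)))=-1859 / 650349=-0.00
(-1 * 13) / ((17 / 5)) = -65 / 17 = -3.82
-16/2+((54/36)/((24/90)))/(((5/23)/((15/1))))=3041/8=380.12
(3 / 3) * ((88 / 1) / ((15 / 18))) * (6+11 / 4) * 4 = 3696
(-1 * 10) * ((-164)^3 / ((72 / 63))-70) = 38596460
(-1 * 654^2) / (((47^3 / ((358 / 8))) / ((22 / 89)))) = -421086402 / 9240247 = -45.57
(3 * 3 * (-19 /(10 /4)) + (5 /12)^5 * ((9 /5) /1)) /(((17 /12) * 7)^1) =-9452491 /1370880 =-6.90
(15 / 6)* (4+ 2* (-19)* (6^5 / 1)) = -738710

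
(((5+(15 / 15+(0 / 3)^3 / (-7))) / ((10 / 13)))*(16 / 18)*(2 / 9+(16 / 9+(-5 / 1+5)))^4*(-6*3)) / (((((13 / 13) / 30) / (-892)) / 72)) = 3847274496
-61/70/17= -61/1190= -0.05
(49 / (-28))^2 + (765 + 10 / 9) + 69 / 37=4108093 / 5328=771.04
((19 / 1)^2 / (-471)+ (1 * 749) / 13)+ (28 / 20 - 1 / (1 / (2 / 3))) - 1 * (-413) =470.58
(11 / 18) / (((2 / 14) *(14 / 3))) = 11 / 12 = 0.92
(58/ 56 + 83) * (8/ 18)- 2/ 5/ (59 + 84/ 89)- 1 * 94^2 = -14786363839/ 1680525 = -8798.66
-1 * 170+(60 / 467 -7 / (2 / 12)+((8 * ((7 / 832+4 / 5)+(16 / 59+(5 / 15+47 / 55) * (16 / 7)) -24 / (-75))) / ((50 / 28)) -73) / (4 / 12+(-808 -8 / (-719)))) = -3634589222562598427 / 17160157117317500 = -211.80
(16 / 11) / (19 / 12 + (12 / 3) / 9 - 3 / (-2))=576 / 1397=0.41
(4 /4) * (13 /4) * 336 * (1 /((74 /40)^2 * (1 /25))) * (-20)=-218400000 /1369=-159532.51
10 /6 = 5 /3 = 1.67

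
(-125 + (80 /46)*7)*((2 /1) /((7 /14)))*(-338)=3508440 /23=152540.87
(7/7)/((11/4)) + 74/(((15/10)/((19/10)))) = 15526/165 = 94.10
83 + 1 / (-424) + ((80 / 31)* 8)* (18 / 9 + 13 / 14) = 13199327 / 92008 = 143.46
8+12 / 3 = 12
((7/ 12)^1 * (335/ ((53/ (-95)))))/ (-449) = 222775/ 285564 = 0.78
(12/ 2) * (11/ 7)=66/ 7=9.43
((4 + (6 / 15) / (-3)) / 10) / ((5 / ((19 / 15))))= 0.10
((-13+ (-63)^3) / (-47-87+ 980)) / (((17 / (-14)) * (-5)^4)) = 350084 / 898875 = 0.39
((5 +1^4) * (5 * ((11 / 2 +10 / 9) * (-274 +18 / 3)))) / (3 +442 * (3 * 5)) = -2380 / 297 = -8.01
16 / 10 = 8 / 5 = 1.60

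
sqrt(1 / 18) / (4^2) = sqrt(2) / 96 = 0.01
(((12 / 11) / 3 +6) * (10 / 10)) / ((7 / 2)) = 20 / 11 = 1.82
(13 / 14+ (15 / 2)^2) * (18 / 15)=4803 / 70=68.61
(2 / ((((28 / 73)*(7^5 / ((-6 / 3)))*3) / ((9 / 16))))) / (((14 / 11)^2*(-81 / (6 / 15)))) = 8833 / 24903940320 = 0.00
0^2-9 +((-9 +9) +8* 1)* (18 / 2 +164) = 1375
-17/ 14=-1.21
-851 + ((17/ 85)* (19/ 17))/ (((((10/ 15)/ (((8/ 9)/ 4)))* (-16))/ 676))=-871231/ 1020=-854.15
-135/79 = -1.71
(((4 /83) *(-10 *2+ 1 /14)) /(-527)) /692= 9 /3417442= 0.00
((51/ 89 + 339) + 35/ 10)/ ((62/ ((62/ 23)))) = 61067/ 4094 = 14.92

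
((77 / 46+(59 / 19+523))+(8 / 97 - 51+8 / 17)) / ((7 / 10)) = 3439718165 / 5044291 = 681.90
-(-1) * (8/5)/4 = 2/5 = 0.40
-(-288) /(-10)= -144 /5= -28.80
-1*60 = -60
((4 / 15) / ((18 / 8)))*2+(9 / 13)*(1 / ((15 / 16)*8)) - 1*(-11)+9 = 35678 / 1755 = 20.33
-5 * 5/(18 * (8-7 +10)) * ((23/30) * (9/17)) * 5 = -575/2244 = -0.26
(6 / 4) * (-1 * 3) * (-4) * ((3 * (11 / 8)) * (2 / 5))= 297 / 10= 29.70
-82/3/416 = -41/624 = -0.07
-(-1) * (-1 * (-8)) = 8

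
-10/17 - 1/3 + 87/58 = 0.58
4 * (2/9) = 8/9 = 0.89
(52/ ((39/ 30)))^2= 1600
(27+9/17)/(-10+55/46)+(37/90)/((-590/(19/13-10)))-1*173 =-2066795761/11735100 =-176.12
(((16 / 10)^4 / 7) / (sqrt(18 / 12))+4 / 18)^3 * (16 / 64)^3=0.02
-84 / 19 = -4.42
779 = 779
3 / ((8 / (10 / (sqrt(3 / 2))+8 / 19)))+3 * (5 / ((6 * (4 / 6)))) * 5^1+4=5 * sqrt(6) / 4+1741 / 76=25.97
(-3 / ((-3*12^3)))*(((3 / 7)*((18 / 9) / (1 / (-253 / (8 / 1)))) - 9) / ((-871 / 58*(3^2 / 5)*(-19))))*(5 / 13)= -244325 / 15613782912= -0.00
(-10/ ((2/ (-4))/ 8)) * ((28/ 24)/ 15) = 112/ 9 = 12.44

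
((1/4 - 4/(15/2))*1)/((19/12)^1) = -0.18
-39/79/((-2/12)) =234/79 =2.96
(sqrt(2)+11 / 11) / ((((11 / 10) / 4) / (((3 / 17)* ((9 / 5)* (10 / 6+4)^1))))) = 72 / 11+72* sqrt(2) / 11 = 15.80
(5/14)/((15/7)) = 1/6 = 0.17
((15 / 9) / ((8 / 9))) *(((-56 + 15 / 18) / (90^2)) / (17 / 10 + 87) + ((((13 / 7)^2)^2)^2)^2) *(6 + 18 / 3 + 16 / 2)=14342456080994676518208445 / 19101490901072984376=750855.32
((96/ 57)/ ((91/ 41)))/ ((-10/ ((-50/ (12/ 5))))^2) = 51250/ 15561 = 3.29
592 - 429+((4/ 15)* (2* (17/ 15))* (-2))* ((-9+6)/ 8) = 12259/ 75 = 163.45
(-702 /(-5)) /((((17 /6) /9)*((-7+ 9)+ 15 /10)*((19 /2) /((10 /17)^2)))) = 3032640 /653429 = 4.64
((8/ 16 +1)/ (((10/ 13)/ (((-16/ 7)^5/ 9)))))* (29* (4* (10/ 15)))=-790626304/ 756315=-1045.37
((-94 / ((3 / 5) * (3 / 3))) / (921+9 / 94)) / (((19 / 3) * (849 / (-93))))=44180 / 15017961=0.00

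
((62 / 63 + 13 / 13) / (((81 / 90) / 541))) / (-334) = -338125 / 94689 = -3.57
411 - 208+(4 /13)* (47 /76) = 50188 /247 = 203.19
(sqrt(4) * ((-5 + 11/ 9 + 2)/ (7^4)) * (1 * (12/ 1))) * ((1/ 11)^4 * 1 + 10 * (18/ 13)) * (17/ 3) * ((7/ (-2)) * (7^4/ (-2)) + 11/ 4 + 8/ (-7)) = -168732449395648/ 28790340579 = -5860.73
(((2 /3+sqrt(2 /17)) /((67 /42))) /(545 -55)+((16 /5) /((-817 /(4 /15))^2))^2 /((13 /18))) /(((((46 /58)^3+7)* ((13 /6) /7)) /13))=219501* sqrt(34) /520779275+7945991552206259795002 /1663441859811968202890625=0.01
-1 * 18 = -18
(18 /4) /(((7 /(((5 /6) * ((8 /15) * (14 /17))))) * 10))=2 /85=0.02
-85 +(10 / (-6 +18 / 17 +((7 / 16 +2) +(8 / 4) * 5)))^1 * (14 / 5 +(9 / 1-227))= -758659 / 2039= -372.07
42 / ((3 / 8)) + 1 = 113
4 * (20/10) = 8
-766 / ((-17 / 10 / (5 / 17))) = 38300 / 289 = 132.53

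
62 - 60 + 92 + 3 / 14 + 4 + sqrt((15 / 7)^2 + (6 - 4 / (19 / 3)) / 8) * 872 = 1375 / 14 + 436 * sqrt(372381) / 133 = 2098.67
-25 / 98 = -0.26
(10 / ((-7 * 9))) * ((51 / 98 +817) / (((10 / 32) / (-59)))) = 75630448 / 3087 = 24499.66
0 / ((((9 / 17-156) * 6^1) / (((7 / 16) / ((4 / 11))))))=0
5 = 5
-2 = -2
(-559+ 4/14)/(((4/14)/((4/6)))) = -3911/3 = -1303.67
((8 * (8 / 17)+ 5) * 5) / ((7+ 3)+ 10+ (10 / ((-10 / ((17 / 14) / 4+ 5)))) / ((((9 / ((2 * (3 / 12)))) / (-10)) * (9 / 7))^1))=3576 / 1819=1.97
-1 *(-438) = 438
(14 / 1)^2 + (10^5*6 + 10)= 600206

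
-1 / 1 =-1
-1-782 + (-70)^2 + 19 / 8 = 4119.38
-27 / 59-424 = -25043 / 59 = -424.46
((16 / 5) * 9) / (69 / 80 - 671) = -2304 / 53611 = -0.04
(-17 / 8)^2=289 / 64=4.52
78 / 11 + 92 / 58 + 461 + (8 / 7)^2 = 7361939 / 15631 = 470.98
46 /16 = 23 /8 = 2.88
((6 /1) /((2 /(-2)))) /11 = -6 /11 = -0.55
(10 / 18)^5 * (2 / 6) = 3125 / 177147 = 0.02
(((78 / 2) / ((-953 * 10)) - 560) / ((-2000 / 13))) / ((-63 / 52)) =-901925791 / 300195000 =-3.00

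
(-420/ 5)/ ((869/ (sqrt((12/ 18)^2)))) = -56/ 869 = -0.06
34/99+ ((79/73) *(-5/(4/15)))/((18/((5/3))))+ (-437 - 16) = -26279417/57816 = -454.54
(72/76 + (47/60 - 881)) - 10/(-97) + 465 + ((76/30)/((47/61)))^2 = -1477922594237/3664068300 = -403.36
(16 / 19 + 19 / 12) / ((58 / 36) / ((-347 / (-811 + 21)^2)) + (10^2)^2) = 82239 / 240817400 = 0.00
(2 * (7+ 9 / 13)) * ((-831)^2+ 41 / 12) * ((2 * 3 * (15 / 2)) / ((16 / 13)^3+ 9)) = 1050348477750 / 23869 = 44004712.29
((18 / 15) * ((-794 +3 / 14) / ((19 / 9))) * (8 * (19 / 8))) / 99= -33339 / 385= -86.59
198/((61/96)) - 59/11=205489/671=306.24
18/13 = 1.38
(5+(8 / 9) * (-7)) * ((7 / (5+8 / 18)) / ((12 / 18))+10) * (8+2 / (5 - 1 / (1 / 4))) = -9185 / 63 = -145.79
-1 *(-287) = 287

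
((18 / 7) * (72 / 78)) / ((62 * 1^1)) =108 / 2821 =0.04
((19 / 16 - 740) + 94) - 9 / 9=-10333 / 16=-645.81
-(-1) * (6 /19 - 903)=-17151 /19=-902.68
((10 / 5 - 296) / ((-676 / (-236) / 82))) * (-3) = 25249.21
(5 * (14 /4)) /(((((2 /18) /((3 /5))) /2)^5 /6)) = 9642465504 /625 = 15427944.81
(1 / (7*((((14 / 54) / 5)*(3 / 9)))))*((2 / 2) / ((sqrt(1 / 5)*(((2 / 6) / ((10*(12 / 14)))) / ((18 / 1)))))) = 1312200*sqrt(5) / 343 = 8554.43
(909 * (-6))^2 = 29746116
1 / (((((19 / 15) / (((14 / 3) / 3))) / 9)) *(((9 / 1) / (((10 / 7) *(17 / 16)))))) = 425 / 228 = 1.86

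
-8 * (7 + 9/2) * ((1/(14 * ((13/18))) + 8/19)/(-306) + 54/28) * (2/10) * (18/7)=-93790136/1028755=-91.17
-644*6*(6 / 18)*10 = -12880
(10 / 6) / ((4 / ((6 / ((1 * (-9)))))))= -0.28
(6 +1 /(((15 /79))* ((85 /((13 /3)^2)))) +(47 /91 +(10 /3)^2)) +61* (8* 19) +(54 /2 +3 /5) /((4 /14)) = 9802548451 /1044225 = 9387.39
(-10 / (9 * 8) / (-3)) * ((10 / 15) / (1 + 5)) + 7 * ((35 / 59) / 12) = 5035 / 14337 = 0.35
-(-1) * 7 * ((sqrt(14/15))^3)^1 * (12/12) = 98 * sqrt(210)/225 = 6.31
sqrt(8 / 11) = 2 *sqrt(22) / 11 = 0.85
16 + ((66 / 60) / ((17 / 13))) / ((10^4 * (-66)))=163199987 / 10200000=16.00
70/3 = 23.33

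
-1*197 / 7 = -197 / 7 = -28.14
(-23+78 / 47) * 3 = -64.02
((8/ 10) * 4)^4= 65536/ 625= 104.86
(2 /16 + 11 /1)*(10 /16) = 445 /64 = 6.95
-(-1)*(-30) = -30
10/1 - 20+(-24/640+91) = 6477/80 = 80.96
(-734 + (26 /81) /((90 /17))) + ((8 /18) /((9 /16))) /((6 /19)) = -2666089 /3645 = -731.44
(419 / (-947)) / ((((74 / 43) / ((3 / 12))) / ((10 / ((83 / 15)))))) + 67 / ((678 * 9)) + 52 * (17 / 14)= 15661387707947 / 248444870436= 63.04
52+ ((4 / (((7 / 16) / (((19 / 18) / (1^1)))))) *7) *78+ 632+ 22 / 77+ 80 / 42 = 125066 / 21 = 5955.52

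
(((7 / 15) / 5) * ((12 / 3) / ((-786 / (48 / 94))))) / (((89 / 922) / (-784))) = 80958976 / 41097975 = 1.97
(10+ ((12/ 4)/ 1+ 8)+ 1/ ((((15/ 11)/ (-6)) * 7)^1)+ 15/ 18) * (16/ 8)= 4453/ 105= 42.41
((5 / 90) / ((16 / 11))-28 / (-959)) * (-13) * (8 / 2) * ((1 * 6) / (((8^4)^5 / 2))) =-0.00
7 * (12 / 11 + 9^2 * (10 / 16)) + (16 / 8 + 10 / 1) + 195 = 50073 / 88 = 569.01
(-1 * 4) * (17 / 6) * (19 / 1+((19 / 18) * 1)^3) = -2000339 / 8748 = -228.66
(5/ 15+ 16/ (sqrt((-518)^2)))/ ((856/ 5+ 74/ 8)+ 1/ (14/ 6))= 5660/ 2810853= 0.00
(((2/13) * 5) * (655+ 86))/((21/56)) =1520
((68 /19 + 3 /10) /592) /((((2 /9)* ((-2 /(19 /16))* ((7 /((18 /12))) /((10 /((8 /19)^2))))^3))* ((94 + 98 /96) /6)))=-1895736121688475 /971126515695616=-1.95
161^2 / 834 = 25921 / 834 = 31.08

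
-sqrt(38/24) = -sqrt(57)/6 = -1.26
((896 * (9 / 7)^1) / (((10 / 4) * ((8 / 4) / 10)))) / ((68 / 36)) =20736 / 17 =1219.76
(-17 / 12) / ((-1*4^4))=17 / 3072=0.01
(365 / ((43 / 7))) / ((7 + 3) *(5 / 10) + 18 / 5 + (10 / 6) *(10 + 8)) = 12775 / 8299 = 1.54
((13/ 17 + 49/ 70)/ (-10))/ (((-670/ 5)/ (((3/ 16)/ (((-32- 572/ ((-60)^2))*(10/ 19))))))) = -127737/ 10549144640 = -0.00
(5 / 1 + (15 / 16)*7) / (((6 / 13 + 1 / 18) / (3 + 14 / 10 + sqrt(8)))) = 21645*sqrt(2) / 484 + 4329 / 44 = 161.63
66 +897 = 963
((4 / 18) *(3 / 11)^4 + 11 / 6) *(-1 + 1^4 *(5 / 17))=-1.29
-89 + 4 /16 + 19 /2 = -317 /4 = -79.25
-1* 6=-6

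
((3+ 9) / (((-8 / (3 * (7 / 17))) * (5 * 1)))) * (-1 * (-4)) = -126 / 85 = -1.48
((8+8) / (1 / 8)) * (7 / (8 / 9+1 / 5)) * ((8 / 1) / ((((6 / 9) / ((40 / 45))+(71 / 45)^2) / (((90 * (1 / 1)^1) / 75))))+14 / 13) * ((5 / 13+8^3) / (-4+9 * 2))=26439446551680 / 217285159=121680.87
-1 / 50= -0.02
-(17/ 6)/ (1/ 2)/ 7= -17/ 21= -0.81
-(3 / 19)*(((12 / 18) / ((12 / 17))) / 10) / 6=-17 / 6840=-0.00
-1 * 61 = -61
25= 25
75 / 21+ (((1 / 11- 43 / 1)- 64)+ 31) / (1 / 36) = -210145 / 77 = -2729.16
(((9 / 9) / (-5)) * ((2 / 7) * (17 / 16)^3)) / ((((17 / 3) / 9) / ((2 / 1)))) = -0.22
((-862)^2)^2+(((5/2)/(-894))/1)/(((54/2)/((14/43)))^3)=386218653714537297171722/699526517607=552114385936.00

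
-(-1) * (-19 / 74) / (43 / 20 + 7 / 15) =-570 / 5809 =-0.10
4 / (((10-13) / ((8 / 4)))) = -2.67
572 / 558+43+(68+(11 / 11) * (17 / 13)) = 411058 / 3627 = 113.33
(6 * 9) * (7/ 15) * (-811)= -102186/ 5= -20437.20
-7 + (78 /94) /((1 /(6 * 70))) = 16051 /47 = 341.51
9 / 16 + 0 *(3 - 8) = 9 / 16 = 0.56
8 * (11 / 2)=44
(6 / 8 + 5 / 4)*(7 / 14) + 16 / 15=31 / 15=2.07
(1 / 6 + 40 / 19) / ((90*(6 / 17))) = 4403 / 61560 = 0.07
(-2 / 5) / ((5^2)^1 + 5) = -1 / 75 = -0.01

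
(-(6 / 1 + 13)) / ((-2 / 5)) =95 / 2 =47.50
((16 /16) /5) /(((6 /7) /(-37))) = -259 /30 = -8.63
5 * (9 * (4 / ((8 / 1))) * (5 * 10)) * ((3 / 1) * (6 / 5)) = 4050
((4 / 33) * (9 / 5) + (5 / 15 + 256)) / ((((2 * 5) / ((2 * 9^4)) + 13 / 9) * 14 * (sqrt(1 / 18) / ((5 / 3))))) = 92577897 * sqrt(2) / 1460228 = 89.66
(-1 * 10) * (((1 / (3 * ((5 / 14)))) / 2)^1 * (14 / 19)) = -196 / 57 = -3.44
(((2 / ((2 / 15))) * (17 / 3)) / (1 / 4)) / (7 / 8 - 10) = -2720 / 73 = -37.26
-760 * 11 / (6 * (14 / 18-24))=60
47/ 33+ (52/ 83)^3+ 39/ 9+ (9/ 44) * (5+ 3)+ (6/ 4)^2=746445107/ 75475884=9.89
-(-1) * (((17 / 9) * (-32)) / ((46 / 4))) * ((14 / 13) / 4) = -3808 / 2691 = -1.42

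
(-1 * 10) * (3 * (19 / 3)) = -190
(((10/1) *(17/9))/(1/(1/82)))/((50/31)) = 527/3690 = 0.14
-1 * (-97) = 97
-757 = -757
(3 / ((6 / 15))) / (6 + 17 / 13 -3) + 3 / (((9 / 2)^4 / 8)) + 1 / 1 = 685745 / 244944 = 2.80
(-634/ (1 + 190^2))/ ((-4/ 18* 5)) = 2853/ 180505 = 0.02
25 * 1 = 25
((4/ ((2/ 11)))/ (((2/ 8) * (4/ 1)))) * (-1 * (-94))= 2068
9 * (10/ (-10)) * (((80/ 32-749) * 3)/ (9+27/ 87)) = 43297/ 20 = 2164.85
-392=-392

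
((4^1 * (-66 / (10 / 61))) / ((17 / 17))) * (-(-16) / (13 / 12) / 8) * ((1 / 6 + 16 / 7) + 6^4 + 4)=-1761874224 / 455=-3872251.04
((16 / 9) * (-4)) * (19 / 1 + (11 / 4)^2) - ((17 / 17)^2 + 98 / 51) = -29347 / 153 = -191.81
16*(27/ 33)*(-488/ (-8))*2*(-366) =-6429888/ 11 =-584535.27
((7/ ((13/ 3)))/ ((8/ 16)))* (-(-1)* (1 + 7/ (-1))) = -252/ 13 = -19.38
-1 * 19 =-19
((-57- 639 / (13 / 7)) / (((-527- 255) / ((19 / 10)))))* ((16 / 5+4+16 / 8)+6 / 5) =99066 / 9775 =10.13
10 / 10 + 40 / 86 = 63 / 43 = 1.47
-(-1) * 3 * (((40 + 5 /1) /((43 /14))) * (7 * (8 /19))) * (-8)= -846720 /817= -1036.38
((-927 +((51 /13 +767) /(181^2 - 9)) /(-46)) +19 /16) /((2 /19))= -43065143975 /4896424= -8795.22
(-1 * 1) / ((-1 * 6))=0.17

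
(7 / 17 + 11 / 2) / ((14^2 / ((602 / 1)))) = 8643 / 476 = 18.16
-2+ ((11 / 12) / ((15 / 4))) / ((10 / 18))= -39 / 25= -1.56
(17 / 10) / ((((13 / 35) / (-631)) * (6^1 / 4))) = -75089 / 39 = -1925.36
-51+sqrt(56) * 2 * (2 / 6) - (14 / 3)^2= -655 / 9+4 * sqrt(14) / 3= -67.79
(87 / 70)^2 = 7569 / 4900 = 1.54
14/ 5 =2.80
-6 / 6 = -1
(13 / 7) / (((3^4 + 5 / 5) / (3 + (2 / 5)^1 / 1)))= 0.08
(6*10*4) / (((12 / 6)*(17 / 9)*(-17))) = -1080 / 289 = -3.74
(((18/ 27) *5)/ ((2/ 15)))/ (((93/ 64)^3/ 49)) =321126400/ 804357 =399.23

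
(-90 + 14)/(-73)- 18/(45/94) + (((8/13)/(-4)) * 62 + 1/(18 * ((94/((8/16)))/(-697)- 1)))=-139508321/3023514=-46.14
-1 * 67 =-67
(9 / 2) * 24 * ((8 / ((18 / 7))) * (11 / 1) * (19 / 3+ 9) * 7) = 396704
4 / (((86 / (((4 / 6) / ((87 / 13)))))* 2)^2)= 169 / 125955729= 0.00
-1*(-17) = 17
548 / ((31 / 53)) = 29044 / 31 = 936.90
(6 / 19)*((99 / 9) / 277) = 66 / 5263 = 0.01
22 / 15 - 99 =-1463 / 15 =-97.53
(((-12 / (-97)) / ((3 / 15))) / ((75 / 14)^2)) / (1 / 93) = 24304 / 12125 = 2.00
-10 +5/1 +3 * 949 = 2842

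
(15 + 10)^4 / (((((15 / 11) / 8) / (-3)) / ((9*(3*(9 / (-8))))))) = 208828125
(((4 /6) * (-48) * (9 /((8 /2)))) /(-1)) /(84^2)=1 /98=0.01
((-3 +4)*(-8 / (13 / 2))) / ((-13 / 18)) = 1.70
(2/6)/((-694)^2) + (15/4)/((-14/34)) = -46056439/5057178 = -9.11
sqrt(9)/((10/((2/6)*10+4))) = 11/5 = 2.20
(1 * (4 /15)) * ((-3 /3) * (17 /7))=-68 /105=-0.65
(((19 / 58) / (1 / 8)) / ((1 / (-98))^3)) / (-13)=71530592 / 377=189736.32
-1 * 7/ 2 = -7/ 2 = -3.50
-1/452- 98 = -44297/452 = -98.00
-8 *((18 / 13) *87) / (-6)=2088 / 13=160.62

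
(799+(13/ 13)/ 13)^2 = 107910544/ 169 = 638523.93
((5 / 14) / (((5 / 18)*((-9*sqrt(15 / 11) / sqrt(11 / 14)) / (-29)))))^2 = 101761 / 10290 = 9.89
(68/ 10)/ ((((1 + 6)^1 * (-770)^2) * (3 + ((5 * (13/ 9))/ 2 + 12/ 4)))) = 153/ 897502375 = 0.00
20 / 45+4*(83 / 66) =542 / 99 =5.47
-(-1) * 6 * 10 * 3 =180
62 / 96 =31 / 48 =0.65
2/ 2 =1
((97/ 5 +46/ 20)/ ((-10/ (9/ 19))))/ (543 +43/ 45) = -17577/ 9301640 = -0.00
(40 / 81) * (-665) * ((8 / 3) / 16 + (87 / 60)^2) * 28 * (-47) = 238300622 / 243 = 980661.00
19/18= 1.06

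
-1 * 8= -8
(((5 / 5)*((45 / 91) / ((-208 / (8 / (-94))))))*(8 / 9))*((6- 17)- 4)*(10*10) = -15000 / 55601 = -0.27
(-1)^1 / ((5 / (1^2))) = -1 / 5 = -0.20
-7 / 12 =-0.58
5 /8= 0.62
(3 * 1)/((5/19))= 57/5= 11.40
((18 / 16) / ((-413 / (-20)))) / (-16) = -45 / 13216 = -0.00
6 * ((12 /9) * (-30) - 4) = -264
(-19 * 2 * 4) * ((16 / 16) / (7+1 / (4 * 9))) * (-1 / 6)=912 / 253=3.60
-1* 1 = -1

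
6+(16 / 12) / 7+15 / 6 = 365 / 42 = 8.69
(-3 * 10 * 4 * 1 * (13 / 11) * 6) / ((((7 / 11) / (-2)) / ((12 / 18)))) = 12480 / 7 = 1782.86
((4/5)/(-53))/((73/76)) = -304/19345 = -0.02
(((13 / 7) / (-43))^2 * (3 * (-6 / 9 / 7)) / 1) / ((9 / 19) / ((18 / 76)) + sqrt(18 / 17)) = -5746 / 15855175 + 507 * sqrt(34) / 15855175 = -0.00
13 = 13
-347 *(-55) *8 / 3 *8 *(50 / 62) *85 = 2595560000 / 93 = 27909247.31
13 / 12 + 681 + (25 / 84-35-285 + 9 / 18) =15241 / 42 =362.88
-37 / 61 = -0.61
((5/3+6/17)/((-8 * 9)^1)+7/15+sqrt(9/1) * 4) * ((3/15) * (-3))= -228373/30600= -7.46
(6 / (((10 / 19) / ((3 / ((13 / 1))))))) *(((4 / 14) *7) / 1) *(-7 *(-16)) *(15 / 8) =1104.92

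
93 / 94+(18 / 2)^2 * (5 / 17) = 39651 / 1598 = 24.81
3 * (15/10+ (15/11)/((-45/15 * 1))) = 3.14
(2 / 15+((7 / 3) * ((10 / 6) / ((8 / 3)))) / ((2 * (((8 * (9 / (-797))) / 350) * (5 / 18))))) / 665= -15.29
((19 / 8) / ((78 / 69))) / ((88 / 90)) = 19665 / 9152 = 2.15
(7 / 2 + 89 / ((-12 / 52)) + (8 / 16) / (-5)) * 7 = -40138 / 15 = -2675.87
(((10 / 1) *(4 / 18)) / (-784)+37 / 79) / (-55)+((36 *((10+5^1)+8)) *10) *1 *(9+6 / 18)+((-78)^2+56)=639379198727 / 7664580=83419.99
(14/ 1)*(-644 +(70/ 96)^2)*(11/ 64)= -114156427/ 73728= -1548.35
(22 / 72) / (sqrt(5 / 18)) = 11 * sqrt(10) / 60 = 0.58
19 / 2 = 9.50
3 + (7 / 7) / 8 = 25 / 8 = 3.12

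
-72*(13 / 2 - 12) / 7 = 396 / 7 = 56.57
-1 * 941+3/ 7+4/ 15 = -98732/ 105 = -940.30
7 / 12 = 0.58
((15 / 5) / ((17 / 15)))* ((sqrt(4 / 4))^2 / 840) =3 / 952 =0.00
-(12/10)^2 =-36/25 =-1.44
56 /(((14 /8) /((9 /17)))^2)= 10368 /2023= 5.13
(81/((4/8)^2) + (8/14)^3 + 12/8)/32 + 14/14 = 245373/21952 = 11.18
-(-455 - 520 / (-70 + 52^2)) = 599495 / 1317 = 455.20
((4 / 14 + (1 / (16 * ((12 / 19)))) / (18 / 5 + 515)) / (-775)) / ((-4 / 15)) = 996377 / 720231680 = 0.00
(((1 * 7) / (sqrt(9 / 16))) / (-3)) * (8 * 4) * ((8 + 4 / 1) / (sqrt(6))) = -1792 * sqrt(6) / 9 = -487.72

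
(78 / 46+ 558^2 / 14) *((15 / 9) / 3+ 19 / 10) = 263797313 / 4830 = 54616.42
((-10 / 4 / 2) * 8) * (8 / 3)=-80 / 3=-26.67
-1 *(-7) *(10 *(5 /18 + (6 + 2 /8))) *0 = 0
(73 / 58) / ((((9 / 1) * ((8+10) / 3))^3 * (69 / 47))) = 3431 / 630170928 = 0.00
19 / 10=1.90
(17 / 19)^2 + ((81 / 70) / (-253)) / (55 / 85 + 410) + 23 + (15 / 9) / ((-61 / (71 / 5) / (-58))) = 126062218769863 / 2722533523710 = 46.30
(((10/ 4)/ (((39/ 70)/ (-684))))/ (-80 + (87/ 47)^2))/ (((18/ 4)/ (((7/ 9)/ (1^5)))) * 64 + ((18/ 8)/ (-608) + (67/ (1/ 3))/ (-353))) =176556484518400/ 1628535556153649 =0.11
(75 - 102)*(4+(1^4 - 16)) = 297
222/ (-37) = -6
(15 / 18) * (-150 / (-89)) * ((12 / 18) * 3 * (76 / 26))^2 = 722000 / 15041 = 48.00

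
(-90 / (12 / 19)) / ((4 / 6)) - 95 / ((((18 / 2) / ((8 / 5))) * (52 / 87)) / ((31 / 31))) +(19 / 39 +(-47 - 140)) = -22283 / 52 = -428.52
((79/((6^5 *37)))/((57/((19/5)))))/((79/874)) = 437/2157840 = 0.00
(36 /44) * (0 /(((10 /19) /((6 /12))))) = 0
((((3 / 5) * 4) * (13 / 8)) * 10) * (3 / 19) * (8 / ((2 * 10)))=234 / 95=2.46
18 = 18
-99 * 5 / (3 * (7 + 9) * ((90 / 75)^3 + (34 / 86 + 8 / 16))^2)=-1.50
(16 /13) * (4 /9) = 64 /117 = 0.55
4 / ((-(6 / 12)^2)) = -16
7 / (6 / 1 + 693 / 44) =28 / 87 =0.32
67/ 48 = 1.40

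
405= 405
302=302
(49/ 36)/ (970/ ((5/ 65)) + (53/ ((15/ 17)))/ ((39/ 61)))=0.00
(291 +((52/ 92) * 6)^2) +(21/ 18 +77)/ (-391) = 16311559/ 53958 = 302.30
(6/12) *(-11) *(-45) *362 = 89595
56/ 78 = 28/ 39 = 0.72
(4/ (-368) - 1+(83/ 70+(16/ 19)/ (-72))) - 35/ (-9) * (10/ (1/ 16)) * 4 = 2489.05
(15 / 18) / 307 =0.00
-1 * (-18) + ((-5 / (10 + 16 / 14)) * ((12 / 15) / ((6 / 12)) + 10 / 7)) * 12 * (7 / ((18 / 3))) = -40 / 39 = -1.03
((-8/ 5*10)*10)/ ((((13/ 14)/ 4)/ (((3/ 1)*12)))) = -322560/ 13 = -24812.31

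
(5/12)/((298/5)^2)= 125/1065648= 0.00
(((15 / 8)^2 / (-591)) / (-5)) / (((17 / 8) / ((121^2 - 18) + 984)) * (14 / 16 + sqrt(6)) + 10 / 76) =0.01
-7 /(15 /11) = -77 /15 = -5.13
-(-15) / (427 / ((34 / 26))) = 255 / 5551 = 0.05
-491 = -491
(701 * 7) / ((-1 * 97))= -4907 / 97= -50.59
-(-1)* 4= 4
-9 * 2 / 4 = -9 / 2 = -4.50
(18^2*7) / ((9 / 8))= 2016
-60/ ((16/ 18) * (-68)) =0.99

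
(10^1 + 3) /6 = 13 /6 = 2.17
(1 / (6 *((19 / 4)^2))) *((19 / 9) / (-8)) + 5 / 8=2557 / 4104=0.62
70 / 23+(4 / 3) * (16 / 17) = 5042 / 1173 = 4.30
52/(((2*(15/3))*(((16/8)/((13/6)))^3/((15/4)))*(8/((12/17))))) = 28561/13056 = 2.19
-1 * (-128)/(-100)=-32/25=-1.28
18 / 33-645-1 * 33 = -7452 / 11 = -677.45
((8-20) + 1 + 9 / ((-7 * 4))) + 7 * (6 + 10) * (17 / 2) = 26339 / 28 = 940.68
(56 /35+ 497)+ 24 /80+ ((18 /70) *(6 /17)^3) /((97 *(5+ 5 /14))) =59439073317 /119140250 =498.90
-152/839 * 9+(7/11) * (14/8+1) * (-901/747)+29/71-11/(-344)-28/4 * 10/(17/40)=-43719480235537/260224555464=-168.01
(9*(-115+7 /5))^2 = 1045301.76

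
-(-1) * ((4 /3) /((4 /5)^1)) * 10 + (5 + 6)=83 /3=27.67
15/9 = 5/3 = 1.67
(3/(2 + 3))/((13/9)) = 27/65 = 0.42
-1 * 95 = -95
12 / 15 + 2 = 14 / 5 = 2.80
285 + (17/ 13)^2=286.71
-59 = -59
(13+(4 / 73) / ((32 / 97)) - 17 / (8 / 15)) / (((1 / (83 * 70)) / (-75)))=1190251125 / 146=8152404.97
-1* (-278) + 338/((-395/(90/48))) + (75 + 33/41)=4563109/12956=352.20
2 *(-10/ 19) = -20/ 19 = -1.05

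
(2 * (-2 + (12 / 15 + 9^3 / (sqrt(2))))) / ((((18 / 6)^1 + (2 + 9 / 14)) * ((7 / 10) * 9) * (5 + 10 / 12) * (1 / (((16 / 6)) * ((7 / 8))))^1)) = -32 / 1185 + 648 * sqrt(2) / 79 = 11.57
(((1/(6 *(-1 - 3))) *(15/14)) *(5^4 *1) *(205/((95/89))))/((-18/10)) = 57015625/19152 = 2977.01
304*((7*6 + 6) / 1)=14592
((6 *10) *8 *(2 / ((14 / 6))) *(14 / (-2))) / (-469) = 6.14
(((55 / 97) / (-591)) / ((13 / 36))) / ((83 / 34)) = -22440 / 20618611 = -0.00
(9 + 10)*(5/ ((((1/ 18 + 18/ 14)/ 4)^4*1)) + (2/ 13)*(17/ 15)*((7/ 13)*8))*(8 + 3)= 1013336471479024/ 12235960815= 82816.26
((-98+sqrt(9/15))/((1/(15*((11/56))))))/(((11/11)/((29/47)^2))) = -971355/8836+27753*sqrt(15)/123704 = -109.06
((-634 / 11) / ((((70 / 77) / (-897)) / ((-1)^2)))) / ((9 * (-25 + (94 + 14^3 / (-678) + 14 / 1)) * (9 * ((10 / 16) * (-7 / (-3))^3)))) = 1.12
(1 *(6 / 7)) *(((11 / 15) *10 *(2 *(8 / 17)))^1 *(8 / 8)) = 5.92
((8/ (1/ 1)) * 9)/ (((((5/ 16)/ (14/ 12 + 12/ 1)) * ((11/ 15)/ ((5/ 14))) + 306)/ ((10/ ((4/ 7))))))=1990800/ 483557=4.12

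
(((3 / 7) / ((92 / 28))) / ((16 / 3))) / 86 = 9 / 31648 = 0.00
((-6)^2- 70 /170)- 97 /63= 36466 /1071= 34.05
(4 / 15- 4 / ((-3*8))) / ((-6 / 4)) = -13 / 45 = -0.29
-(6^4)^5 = -3656158440062976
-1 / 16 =-0.06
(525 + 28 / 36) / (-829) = -4732 / 7461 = -0.63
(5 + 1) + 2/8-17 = -43/4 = -10.75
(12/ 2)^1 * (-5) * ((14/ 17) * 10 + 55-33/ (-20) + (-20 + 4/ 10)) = -46191/ 34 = -1358.56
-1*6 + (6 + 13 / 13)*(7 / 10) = -11 / 10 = -1.10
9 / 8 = 1.12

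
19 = 19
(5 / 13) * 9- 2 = 19 / 13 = 1.46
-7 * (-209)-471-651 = 341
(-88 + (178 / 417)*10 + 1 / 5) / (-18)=174163 / 37530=4.64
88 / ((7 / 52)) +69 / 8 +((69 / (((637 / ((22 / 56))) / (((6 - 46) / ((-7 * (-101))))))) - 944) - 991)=-32096696291 / 25220104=-1272.66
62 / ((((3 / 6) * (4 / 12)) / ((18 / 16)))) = 837 / 2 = 418.50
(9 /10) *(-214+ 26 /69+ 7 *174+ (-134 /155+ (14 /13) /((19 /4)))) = 3977313342 /4402775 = 903.37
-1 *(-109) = 109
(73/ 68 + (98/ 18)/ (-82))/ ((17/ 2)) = 25271/ 213282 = 0.12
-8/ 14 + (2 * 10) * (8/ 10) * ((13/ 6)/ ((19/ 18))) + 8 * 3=7484/ 133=56.27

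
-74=-74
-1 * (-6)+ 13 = 19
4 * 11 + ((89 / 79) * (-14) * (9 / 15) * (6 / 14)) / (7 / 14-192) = 6659744 / 151285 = 44.02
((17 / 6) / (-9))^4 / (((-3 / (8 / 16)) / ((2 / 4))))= -83521 / 102036672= -0.00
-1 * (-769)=769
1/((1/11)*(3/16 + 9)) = 176/147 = 1.20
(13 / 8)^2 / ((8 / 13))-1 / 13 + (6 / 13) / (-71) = 1988407 / 472576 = 4.21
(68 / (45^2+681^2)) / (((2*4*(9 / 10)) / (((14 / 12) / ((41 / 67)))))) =39865 / 1031250204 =0.00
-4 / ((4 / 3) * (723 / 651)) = -2.70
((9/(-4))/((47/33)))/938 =-297/176344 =-0.00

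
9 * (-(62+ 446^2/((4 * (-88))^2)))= -17732169/30976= -572.45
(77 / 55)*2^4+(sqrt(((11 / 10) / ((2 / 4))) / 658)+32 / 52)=sqrt(36190) / 3290+1496 / 65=23.07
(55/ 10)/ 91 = 11/ 182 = 0.06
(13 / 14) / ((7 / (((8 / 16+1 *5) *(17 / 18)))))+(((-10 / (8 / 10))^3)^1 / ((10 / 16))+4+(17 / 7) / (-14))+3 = -10998485 / 3528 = -3117.48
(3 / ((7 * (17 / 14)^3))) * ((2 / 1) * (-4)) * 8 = -75264 / 4913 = -15.32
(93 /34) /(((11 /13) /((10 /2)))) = 6045 /374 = 16.16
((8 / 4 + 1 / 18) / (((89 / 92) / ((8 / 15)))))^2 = 185395456 / 144360225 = 1.28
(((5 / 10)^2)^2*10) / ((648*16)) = 5 / 82944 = 0.00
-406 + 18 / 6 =-403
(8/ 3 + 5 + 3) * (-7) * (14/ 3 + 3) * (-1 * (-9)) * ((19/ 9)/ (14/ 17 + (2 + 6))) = -1232.66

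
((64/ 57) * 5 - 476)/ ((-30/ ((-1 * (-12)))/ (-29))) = -5456.48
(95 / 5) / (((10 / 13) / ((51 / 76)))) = 663 / 40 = 16.58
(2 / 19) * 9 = 18 / 19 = 0.95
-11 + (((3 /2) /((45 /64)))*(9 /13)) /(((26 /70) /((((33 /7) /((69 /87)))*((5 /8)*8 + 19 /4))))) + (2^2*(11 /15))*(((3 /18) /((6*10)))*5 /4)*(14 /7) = 35435389 /161460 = 219.47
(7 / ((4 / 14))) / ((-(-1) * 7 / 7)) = 49 / 2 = 24.50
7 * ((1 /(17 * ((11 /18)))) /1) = 126 /187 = 0.67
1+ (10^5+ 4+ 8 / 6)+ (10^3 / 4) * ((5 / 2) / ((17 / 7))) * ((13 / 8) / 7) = 40826959 / 408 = 100066.08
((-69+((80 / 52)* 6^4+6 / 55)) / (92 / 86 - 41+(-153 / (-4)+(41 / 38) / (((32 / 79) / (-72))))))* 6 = -53974667088 / 904099625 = -59.70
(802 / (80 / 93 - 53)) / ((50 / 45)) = -335637 / 24245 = -13.84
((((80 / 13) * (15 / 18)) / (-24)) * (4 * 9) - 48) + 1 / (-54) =-39109 / 702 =-55.71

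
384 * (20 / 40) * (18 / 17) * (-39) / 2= -67392 / 17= -3964.24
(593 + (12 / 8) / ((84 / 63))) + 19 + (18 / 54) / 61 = 897623 / 1464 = 613.13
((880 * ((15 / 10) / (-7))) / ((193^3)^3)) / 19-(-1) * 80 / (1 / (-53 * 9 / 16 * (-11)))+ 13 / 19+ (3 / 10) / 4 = 51858631229074088471775727327 / 1976639243139087798786760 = 26235.76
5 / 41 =0.12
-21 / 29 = -0.72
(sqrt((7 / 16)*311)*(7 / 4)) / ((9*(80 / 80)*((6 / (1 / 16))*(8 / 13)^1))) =0.04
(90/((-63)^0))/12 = 15/2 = 7.50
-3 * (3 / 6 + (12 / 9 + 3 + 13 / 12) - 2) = -47 / 4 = -11.75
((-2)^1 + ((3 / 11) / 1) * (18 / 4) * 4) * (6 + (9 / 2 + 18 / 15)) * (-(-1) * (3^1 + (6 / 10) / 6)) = 29016 / 275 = 105.51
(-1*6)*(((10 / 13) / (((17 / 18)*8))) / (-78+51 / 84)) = 3780 / 478907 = 0.01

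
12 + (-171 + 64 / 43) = -6773 / 43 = -157.51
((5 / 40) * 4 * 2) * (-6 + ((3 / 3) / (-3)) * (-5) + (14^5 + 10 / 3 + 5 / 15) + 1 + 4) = 537828.33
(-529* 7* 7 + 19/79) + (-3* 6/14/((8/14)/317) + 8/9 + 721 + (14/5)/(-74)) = -13633423043/526140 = -25912.16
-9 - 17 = -26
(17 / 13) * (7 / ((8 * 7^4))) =17 / 35672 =0.00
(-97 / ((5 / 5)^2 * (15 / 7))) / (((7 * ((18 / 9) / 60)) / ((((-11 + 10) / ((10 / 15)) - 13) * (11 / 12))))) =30943 / 12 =2578.58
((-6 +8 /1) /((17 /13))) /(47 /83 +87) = 1079 /61778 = 0.02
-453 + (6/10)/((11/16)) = -24867/55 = -452.13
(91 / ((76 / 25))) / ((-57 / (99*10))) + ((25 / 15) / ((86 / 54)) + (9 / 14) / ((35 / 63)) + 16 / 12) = -841644073 / 1629915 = -516.37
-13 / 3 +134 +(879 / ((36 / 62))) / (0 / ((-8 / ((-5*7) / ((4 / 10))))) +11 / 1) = 17641 / 66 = 267.29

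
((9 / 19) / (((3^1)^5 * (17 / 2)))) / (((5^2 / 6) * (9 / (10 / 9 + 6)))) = 256 / 5886675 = 0.00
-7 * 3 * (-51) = 1071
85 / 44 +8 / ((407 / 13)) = 3561 / 1628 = 2.19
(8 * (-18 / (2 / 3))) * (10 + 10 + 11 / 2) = -5508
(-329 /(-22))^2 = 108241 /484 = 223.64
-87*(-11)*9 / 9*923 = 883311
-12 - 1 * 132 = -144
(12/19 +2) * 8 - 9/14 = 5429/266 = 20.41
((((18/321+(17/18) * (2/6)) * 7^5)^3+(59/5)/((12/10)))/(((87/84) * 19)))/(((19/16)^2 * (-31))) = -41864424266115845643853184/148683617878903929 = -281567161.62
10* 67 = 670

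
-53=-53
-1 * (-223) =223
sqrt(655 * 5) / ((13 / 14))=70 * sqrt(131) / 13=61.63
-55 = -55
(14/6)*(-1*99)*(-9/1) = 2079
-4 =-4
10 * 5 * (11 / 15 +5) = 860 / 3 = 286.67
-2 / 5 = -0.40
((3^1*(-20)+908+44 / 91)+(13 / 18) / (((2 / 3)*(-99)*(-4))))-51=344858575 / 432432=797.49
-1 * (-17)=17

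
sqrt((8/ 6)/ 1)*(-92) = -184*sqrt(3)/ 3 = -106.23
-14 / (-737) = 14 / 737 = 0.02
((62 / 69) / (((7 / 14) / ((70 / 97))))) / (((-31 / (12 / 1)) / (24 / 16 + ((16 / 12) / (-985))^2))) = -2933963984 / 3896229555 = -0.75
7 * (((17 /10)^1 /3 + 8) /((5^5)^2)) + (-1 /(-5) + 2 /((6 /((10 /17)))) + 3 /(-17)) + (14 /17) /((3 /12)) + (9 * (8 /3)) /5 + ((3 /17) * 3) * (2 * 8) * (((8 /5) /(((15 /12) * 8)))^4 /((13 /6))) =538447535579 /64746093750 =8.32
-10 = -10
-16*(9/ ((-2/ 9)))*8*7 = 36288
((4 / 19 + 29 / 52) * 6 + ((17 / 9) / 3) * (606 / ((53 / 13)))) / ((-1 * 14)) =-3305611 / 471276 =-7.01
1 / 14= 0.07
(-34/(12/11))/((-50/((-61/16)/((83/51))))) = -193919/132800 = -1.46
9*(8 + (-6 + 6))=72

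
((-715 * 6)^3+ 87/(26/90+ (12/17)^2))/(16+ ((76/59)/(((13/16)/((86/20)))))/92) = -2458327761722666925/500489048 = -4911851261.37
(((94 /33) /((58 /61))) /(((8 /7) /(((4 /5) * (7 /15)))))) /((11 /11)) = 140483 /143550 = 0.98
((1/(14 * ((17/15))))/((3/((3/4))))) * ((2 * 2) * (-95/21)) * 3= -1425/1666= -0.86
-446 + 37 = -409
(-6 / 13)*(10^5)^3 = -6000000000000000 / 13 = -461538461538461.54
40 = 40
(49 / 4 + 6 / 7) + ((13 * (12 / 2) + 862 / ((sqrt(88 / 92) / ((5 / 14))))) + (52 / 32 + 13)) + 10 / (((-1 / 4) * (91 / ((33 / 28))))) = 536171 / 5096 + 2155 * sqrt(506) / 154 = 419.99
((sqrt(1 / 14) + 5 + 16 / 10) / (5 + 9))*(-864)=-14256 / 35 - 216*sqrt(14) / 49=-423.81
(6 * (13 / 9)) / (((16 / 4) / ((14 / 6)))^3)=1.72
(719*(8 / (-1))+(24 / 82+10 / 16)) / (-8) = 1886355 / 2624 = 718.89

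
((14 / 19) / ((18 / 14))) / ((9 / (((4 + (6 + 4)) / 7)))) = 196 / 1539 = 0.13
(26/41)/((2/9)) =117/41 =2.85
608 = 608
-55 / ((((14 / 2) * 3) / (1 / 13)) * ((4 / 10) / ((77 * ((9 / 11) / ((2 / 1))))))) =-825 / 52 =-15.87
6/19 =0.32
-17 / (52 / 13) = -17 / 4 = -4.25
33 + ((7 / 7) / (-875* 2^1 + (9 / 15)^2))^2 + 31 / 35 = 2269144267941 / 66964627835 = 33.89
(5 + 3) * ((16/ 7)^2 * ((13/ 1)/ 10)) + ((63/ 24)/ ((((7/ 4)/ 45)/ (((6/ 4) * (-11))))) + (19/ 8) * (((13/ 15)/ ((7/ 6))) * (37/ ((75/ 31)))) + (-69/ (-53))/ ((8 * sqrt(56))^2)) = -514795938683/ 498624000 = -1032.43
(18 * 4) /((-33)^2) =8 /121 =0.07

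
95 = 95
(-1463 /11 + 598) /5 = 93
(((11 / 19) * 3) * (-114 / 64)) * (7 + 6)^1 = -1287 / 32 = -40.22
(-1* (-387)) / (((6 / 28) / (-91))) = -164346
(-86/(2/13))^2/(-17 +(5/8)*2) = -1249924/63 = -19840.06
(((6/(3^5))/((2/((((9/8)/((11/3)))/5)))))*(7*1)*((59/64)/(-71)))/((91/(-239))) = 14101/77975040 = 0.00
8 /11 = 0.73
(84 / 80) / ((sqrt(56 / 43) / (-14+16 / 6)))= -17 * sqrt(602) / 40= -10.43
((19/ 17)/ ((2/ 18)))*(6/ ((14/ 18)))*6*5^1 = 2327.90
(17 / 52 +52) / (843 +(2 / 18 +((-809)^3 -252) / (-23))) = 563247 / 247803553556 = 0.00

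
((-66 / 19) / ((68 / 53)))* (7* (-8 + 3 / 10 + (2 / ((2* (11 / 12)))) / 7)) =923631 / 6460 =142.98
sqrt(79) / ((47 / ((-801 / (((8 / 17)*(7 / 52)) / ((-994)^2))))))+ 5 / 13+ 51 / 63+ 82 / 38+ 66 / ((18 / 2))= -2362572848.70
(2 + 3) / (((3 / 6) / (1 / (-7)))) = -10 / 7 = -1.43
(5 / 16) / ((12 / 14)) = 35 / 96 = 0.36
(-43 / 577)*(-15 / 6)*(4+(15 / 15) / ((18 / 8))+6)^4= 8393051320 / 3785697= 2217.04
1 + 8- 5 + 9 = 13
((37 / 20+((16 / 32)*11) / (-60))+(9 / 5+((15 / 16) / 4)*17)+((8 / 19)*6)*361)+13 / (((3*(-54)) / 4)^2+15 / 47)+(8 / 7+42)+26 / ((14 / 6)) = 973.84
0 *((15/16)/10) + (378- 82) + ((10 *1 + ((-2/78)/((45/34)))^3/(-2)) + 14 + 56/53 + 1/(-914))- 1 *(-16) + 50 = 101350684409156309/261850512192750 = 387.06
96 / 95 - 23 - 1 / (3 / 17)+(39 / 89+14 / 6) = -631198 / 25365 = -24.88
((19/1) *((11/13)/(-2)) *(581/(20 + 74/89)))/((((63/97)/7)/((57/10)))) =-19917634583/1446120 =-13773.15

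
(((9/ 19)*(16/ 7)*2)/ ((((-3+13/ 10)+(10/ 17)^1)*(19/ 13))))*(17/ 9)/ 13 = -92480/ 477603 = -0.19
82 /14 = 41 /7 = 5.86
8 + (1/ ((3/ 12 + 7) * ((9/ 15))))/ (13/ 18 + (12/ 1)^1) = 53248/ 6641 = 8.02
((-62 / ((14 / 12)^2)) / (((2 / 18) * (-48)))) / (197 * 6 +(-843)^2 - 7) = 837 / 69758752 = 0.00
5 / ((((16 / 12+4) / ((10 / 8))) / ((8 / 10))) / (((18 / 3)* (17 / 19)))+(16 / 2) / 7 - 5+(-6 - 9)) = -5355 / 19132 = -0.28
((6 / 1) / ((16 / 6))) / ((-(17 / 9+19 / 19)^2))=-729 / 2704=-0.27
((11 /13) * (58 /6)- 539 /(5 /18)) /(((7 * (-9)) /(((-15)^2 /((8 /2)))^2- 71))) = 18646613887 /196560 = 94864.74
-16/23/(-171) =16/3933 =0.00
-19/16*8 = -19/2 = -9.50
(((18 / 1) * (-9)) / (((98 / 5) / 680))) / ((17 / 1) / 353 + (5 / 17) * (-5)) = 206584425 / 52283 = 3951.27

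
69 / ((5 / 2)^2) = 276 / 25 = 11.04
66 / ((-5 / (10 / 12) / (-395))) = 4345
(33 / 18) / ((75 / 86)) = 473 / 225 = 2.10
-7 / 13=-0.54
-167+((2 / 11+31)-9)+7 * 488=35983 / 11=3271.18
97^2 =9409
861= 861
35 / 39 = 0.90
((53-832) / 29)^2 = 721.57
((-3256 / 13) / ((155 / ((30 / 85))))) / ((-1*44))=444 / 34255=0.01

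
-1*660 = -660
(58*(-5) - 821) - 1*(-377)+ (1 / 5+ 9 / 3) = -3654 / 5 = -730.80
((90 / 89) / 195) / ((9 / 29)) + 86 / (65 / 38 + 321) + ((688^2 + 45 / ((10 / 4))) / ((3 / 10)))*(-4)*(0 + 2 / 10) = -17909856793418 / 14188291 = -1262298.38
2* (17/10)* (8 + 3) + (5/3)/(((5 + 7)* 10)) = 13469/360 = 37.41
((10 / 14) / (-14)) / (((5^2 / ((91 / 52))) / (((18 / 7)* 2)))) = -9 / 490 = -0.02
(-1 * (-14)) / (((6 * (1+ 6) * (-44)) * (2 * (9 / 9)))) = -1 / 264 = -0.00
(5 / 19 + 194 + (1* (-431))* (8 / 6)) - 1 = -21740 / 57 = -381.40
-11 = -11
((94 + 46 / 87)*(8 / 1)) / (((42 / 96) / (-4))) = -4210688 / 609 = -6914.10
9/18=1/2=0.50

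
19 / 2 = 9.50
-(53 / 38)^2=-2809 / 1444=-1.95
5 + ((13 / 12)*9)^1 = 59 / 4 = 14.75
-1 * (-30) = 30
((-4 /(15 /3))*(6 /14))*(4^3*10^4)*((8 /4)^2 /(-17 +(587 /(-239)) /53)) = 38913024000 /755741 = 51489.89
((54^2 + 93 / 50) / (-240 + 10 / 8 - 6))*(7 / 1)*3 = -557046 / 2225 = -250.36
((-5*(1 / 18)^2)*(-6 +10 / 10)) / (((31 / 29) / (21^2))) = 31.83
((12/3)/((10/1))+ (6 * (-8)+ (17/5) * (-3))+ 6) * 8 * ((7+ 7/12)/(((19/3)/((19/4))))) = -23569/10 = -2356.90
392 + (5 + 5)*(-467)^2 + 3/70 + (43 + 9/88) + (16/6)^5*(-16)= 1630976184581/748440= 2179167.58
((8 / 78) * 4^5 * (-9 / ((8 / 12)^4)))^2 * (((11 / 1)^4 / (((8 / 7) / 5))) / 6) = 41313313198080 / 169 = 244457474544.85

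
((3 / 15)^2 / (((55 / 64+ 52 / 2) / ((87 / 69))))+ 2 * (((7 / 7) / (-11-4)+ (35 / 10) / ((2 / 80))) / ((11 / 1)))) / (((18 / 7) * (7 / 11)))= 138323813 / 8895825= 15.55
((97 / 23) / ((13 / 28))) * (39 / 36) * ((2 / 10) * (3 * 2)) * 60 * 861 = 14030856 / 23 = 610037.22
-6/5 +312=1554/5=310.80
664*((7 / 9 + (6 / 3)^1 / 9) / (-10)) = -332 / 5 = -66.40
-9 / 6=-3 / 2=-1.50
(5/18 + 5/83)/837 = 505/1250478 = 0.00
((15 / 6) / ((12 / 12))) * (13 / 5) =13 / 2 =6.50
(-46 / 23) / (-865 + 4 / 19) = 38 / 16431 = 0.00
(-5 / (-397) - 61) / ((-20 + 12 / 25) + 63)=-605300 / 431539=-1.40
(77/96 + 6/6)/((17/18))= 519/272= 1.91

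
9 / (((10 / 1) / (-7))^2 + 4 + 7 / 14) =1.38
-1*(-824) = 824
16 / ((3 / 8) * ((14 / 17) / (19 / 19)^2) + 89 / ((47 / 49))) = 51136 / 297535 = 0.17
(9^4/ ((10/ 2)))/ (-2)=-6561/ 10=-656.10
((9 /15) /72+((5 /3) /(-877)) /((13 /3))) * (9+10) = 205219 /1368120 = 0.15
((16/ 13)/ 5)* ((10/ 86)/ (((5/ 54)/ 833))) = 719712/ 2795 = 257.50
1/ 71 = 0.01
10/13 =0.77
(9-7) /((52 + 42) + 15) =2 /109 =0.02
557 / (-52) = -557 / 52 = -10.71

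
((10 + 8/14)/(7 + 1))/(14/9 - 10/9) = 333/112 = 2.97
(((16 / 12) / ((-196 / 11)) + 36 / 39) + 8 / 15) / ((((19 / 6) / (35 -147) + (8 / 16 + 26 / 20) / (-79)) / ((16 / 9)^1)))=-533954048 / 11099907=-48.10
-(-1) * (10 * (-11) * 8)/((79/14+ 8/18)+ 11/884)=-49008960/339707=-144.27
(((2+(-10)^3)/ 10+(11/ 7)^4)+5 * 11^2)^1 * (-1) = -6138131/ 12005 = -511.30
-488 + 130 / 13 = -478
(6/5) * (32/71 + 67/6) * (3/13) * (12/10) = 89082/23075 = 3.86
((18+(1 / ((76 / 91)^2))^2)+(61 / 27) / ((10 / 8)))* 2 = 98468078359 / 2251946880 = 43.73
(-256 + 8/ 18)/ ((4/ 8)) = -4600/ 9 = -511.11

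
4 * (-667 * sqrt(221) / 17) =-2668 * sqrt(221) / 17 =-2333.10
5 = 5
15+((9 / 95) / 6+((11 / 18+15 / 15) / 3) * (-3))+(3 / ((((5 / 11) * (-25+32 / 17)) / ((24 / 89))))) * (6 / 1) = 12.94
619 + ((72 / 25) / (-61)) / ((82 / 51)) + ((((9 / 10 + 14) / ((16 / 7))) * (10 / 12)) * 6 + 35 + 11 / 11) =1375678823 / 2000800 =687.56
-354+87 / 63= -7405 / 21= -352.62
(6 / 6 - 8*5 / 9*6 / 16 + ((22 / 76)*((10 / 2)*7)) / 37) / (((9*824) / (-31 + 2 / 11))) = 187241 / 114695856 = 0.00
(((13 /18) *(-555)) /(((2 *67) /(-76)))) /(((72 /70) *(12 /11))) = 17592575 /86832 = 202.60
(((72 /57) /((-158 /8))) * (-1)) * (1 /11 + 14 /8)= 1944 /16511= 0.12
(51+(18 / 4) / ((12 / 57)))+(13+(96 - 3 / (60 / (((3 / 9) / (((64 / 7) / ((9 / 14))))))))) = 464317 / 2560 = 181.37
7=7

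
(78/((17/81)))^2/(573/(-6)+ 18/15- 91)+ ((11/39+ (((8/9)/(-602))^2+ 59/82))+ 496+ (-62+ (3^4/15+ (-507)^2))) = 5377975220192501524189/20946838348300410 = 256744.01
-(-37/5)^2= -1369/25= -54.76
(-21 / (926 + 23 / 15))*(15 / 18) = -525 / 27826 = -0.02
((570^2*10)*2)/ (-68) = -1624500/ 17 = -95558.82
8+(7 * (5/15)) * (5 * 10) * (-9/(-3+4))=-1042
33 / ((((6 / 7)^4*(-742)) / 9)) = -3773 / 5088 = -0.74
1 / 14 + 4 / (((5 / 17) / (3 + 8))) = 10477 / 70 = 149.67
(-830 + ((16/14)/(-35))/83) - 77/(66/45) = -882.50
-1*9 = -9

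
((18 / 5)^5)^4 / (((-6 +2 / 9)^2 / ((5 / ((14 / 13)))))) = 32268972922752572879044608 / 1735687255859375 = 18591467335.96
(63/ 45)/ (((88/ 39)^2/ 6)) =31941/ 19360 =1.65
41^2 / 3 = 1681 / 3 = 560.33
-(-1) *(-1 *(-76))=76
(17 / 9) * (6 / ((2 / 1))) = 5.67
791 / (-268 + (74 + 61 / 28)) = -22148 / 5371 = -4.12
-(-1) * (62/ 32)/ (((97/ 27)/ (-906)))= -379161/ 776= -488.61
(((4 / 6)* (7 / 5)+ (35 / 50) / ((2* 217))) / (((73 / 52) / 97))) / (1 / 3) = 2192879 / 11315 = 193.80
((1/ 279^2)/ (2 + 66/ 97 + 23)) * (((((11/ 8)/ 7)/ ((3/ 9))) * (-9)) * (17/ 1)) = -18139/ 402166968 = -0.00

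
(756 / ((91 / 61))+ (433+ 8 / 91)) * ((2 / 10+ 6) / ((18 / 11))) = 249271 / 70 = 3561.01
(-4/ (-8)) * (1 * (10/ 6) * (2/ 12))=5/ 36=0.14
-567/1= -567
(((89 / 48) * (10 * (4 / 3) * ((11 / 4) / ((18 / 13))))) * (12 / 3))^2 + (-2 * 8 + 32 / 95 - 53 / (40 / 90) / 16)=1537854896633 / 39890880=38551.54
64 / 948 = 16 / 237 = 0.07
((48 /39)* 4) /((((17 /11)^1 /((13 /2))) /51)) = 1056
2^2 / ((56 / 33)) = 33 / 14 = 2.36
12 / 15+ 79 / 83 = 727 / 415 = 1.75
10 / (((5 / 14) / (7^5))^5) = 1442517778604304517623247936 / 625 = 2308028445766887228197197.00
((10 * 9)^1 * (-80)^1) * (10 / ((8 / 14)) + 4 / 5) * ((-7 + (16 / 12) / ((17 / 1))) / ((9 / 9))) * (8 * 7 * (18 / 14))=1116270720 / 17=65662983.53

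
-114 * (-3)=342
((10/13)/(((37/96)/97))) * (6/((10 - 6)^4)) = 4365/962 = 4.54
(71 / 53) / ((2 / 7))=497 / 106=4.69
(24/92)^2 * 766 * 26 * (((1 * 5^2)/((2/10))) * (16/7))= 1433952000/3703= 387240.62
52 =52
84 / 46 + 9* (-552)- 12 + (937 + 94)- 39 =-91682 / 23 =-3986.17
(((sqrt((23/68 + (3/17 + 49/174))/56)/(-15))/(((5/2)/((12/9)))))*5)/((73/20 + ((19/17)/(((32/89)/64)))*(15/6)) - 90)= -4*sqrt(1990734)/109417203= -0.00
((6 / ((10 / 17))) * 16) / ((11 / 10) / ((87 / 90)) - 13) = -2958 / 215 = -13.76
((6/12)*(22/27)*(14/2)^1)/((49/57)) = 209/63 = 3.32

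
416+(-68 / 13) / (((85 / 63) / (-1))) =27292 / 65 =419.88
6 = 6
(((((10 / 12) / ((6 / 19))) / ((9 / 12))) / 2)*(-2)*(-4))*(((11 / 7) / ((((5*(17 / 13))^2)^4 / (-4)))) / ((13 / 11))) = -2308141449328 / 103001418464765625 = -0.00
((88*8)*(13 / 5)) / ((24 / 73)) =83512 / 15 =5567.47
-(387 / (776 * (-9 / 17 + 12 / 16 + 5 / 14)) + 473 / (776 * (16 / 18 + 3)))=-1523619 / 1493800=-1.02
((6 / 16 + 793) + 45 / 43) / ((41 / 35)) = 9564835 / 14104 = 678.16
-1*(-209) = 209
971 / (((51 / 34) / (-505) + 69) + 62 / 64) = 15691360 / 1130647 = 13.88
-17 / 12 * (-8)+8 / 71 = 2438 / 213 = 11.45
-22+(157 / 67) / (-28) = -41429 / 1876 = -22.08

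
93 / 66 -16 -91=-2323 / 22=-105.59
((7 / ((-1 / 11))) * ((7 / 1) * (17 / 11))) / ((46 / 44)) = -18326 / 23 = -796.78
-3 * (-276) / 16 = 207 / 4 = 51.75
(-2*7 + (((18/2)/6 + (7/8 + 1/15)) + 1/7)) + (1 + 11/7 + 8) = -709/840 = -0.84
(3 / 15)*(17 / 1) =17 / 5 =3.40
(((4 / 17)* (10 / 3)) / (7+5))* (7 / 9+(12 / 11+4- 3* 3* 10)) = -83290 / 15147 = -5.50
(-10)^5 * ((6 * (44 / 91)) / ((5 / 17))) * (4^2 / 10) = -143616000 / 91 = -1578197.80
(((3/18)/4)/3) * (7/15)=7/1080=0.01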